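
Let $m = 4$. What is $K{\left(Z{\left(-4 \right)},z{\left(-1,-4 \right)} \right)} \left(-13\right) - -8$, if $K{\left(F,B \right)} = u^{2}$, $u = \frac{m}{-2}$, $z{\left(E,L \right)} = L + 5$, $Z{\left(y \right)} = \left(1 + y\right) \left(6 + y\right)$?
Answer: $-44$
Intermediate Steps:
$z{\left(E,L \right)} = 5 + L$
$u = -2$ ($u = \frac{4}{-2} = 4 \left(- \frac{1}{2}\right) = -2$)
$K{\left(F,B \right)} = 4$ ($K{\left(F,B \right)} = \left(-2\right)^{2} = 4$)
$K{\left(Z{\left(-4 \right)},z{\left(-1,-4 \right)} \right)} \left(-13\right) - -8 = 4 \left(-13\right) - -8 = -52 + 8 = -44$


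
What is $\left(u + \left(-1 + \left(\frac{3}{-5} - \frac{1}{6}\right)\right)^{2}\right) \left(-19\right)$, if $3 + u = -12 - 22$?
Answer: $\frac{579329}{900} \approx 643.7$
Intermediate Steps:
$u = -37$ ($u = -3 - 34 = -37$)
$\left(u + \left(-1 + \left(\frac{3}{-5} - \frac{1}{6}\right)\right)^{2}\right) \left(-19\right) = \left(-37 + \left(-1 + \left(\frac{3}{-5} - \frac{1}{6}\right)\right)^{2}\right) \left(-19\right) = \left(-37 + \left(-1 + \left(3 \left(- \frac{1}{5}\right) - \frac{1}{6}\right)\right)^{2}\right) \left(-19\right) = \left(-37 + \left(-1 - \frac{23}{30}\right)^{2}\right) \left(-19\right) = \left(-37 + \left(- \frac{53}{30}\right)^{2}\right) \left(-19\right) = \left(-37 + \frac{2809}{900}\right) \left(-19\right) = \left(- \frac{30491}{900}\right) \left(-19\right) = \frac{579329}{900}$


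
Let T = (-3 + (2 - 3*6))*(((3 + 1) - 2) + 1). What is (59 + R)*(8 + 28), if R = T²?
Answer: 119088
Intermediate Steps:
T = -57 (T = (-3 + (2 - 18))*((4 - 2) + 1) = (-3 - 16)*(2 + 1) = -19*3 = -57)
R = 3249 (R = (-57)² = 3249)
(59 + R)*(8 + 28) = (59 + 3249)*(8 + 28) = 3308*36 = 119088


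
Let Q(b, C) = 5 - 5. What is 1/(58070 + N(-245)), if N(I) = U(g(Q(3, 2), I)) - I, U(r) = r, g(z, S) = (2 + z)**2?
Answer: 1/58319 ≈ 1.7147e-5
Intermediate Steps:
Q(b, C) = 0
N(I) = 4 - I (N(I) = (2 + 0)**2 - I = 2**2 - I = 4 - I)
1/(58070 + N(-245)) = 1/(58070 + (4 - 1*(-245))) = 1/(58070 + (4 + 245)) = 1/(58070 + 249) = 1/58319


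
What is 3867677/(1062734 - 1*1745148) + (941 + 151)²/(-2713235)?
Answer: -1615381533313/264507078470 ≈ -6.1071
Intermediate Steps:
3867677/(1062734 - 1*1745148) + (941 + 151)²/(-2713235) = 3867677/(1062734 - 1745148) + 1092²*(-1/2713235) = 3867677/(-682414) + 1192464*(-1/2713235) = 3867677*(-1/682414) - 170352/387605 = -3867677/682414 - 170352/387605 = -1615381533313/264507078470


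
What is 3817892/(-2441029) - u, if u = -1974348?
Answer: 4819436906200/2441029 ≈ 1.9743e+6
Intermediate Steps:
3817892/(-2441029) - u = 3817892/(-2441029) - 1*(-1974348) = 3817892*(-1/2441029) + 1974348 = -3817892/2441029 + 1974348 = 4819436906200/2441029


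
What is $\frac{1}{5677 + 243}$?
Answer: $\frac{1}{5920} \approx 0.00016892$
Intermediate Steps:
$\frac{1}{5677 + 243} = \frac{1}{5920}$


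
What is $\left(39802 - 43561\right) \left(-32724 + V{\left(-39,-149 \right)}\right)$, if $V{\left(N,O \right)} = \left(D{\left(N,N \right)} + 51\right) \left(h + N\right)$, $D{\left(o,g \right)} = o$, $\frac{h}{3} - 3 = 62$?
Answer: $115972668$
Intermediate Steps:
$h = 195$ ($h = 9 + 3 \cdot 62 = 9 + 186 = 195$)
$V{\left(N,O \right)} = \left(51 + N\right) \left(195 + N\right)$ ($V{\left(N,O \right)} = \left(N + 51\right) \left(195 + N\right) = \left(51 + N\right) \left(195 + N\right)$)
$\left(39802 - 43561\right) \left(-32724 + V{\left(-39,-149 \right)}\right) = \left(39802 - 43561\right) \left(-32724 + \left(9945 + \left(-39\right)^{2} + 246 \left(-39\right)\right)\right) = - 3759 \left(-32724 + \left(9945 + 1521 - 9594\right)\right) = - 3759 \left(-32724 + 1872\right) = \left(-3759\right) \left(-30852\right) = 115972668$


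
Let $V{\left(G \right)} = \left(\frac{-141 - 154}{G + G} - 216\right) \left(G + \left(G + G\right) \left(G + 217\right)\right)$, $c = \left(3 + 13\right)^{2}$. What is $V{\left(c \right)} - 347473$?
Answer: $- \frac{105704935}{2} \approx -5.2852 \cdot 10^{7}$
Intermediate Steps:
$c = 256$ ($c = 16^{2} = 256$)
$V{\left(G \right)} = \left(-216 - \frac{295}{2 G}\right) \left(G + 2 G \left(217 + G\right)\right)$ ($V{\left(G \right)} = \left(- \frac{295}{2 G} - 216\right) \left(G + 2 G \left(217 + G\right)\right) = \left(-216 - \frac{295}{2 G}\right) \left(G + 2 G \left(217 + G\right)\right)$)
$V{\left(c \right)} - 347473 = \left(- \frac{128325}{2} - 24129280 - 432 \cdot 256^{2}\right) - 347473 = \left(- \frac{128325}{2} - 24129280 - 28311552\right) - 347473 = - \frac{105009989}{2} - 347473 = - \frac{105704935}{2}$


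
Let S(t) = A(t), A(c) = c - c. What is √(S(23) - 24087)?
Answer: I*√24087 ≈ 155.2*I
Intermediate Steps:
A(c) = 0
S(t) = 0
√(S(23) - 24087) = √(0 - 24087) = √(-24087) = I*√24087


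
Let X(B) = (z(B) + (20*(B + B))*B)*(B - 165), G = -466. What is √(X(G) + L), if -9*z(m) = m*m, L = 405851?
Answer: I*√49188478865/3 ≈ 73928.0*I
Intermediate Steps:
z(m) = -m²/9 (z(m) = -m*m/9 = -m²/9)
X(B) = 359*B²*(-165 + B)/9 (X(B) = (-B²/9 + (20*(B + B))*B)*(B - 165) = (-B²/9 + (20*(2*B))*B)*(-165 + B) = (-B²/9 + (40*B)*B)*(-165 + B) = (-B²/9 + 40*B²)*(-165 + B) = (359*B²/9)*(-165 + B) = 359*B²*(-165 + B)/9)
√(X(G) + L) = √((359/9)*(-466)²*(-165 - 466) + 405851) = √((359/9)*217156*(-631) + 405851) = √(-49192131524/9 + 405851) = √(-49188478865/9) = I*√49188478865/3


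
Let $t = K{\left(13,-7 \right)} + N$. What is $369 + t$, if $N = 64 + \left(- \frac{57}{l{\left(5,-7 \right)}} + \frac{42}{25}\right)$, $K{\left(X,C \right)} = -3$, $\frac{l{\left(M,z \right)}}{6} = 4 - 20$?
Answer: $\frac{345819}{800} \approx 432.27$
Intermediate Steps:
$l{\left(M,z \right)} = -96$ ($l{\left(M,z \right)} = 6 \left(4 - 20\right) = 6 \left(-16\right) = -96$)
$N = \frac{53019}{800}$ ($N = 64 + \left(- \frac{57}{-96} + \frac{42}{25}\right) = 64 + \left(\left(-57\right) \left(- \frac{1}{96}\right) + 42 \cdot \frac{1}{25}\right) = 64 + \left(\frac{19}{32} + \frac{42}{25}\right) = 64 + \frac{1819}{800} = \frac{53019}{800} \approx 66.274$)
$t = \frac{50619}{800}$ ($t = -3 + \frac{53019}{800} = \frac{50619}{800} \approx 63.274$)
$369 + t = 369 + \frac{50619}{800} = \frac{345819}{800}$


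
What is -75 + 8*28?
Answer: 149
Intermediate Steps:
-75 + 8*28 = -75 + 224 = 149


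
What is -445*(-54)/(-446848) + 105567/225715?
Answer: 2982033669/7204306880 ≈ 0.41392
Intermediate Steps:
-445*(-54)/(-446848) + 105567/225715 = 24030*(-1/446848) + 105567*(1/225715) = -12015/223424 + 15081/32245 = 2982033669/7204306880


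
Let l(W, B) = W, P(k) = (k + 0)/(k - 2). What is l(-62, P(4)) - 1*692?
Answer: -754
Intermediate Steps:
P(k) = k/(-2 + k)
l(-62, P(4)) - 1*692 = -62 - 1*692 = -62 - 692 = -754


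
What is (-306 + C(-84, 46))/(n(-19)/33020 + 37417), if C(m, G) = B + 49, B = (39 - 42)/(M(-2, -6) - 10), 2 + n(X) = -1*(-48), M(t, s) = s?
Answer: -33919795/4942037544 ≈ -0.0068635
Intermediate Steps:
n(X) = 46 (n(X) = -2 - 1*(-48) = -2 + 48 = 46)
B = 3/16 (B = (39 - 42)/(-6 - 10) = -3/(-16) = -3*(-1/16) = 3/16 ≈ 0.18750)
C(m, G) = 787/16 (C(m, G) = 3/16 + 49 = 787/16)
(-306 + C(-84, 46))/(n(-19)/33020 + 37417) = (-306 + 787/16)/(46/33020 + 37417) = -4109/(16*(46*(1/33020) + 37417)) = -4109/(16*(23/16510 + 37417)) = -4109/(16*617754693/16510) = -4109/16*16510/617754693 = -33919795/4942037544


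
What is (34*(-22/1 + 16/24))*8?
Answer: -17408/3 ≈ -5802.7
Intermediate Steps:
(34*(-22/1 + 16/24))*8 = (34*(-22*1 + 16*(1/24)))*8 = (34*(-22 + 2/3))*8 = (34*(-64/3))*8 = -2176/3*8 = -17408/3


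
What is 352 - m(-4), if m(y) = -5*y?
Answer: 332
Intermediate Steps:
352 - m(-4) = 352 - (-5)*(-4) = 352 - 1*20 = 352 - 20 = 332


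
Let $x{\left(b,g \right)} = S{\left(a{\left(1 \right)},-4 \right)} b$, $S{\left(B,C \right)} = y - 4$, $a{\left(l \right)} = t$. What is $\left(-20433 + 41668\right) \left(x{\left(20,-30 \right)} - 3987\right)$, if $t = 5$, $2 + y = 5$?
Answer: $-85088645$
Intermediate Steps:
$y = 3$ ($y = -2 + 5 = 3$)
$a{\left(l \right)} = 5$
$S{\left(B,C \right)} = -1$ ($S{\left(B,C \right)} = 3 - 4 = -1$)
$x{\left(b,g \right)} = - b$
$\left(-20433 + 41668\right) \left(x{\left(20,-30 \right)} - 3987\right) = \left(-20433 + 41668\right) \left(\left(-1\right) 20 - 3987\right) = 21235 \left(-20 - 3987\right) = 21235 \left(-4007\right) = -85088645$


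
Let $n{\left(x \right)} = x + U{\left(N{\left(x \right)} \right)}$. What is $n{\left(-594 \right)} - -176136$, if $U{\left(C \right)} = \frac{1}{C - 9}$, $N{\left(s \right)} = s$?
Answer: $\frac{105851825}{603} \approx 1.7554 \cdot 10^{5}$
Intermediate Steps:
$U{\left(C \right)} = \frac{1}{-9 + C}$
$n{\left(x \right)} = x + \frac{1}{-9 + x}$
$n{\left(-594 \right)} - -176136 = \frac{1 - 594 \left(-9 - 594\right)}{-9 - 594} - -176136 = \frac{1 - -358182}{-603} + 176136 = - \frac{1 + 358182}{603} + 176136 = \left(- \frac{1}{603}\right) 358183 + 176136 = - \frac{358183}{603} + 176136 = \frac{105851825}{603}$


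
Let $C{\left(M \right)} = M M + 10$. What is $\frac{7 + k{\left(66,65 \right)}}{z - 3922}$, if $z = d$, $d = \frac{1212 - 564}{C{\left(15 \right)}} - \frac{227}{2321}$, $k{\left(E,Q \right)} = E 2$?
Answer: $- \frac{75815465}{2137745407} \approx -0.035465$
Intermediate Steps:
$k{\left(E,Q \right)} = 2 E$
$C{\left(M \right)} = 10 + M^{2}$ ($C{\left(M \right)} = M^{2} + 10 = 10 + M^{2}$)
$d = \frac{1450663}{545435}$ ($d = \frac{1212 - 564}{10 + 15^{2}} - \frac{227}{2321} = \frac{648}{10 + 225} - \frac{227}{2321} = \frac{648}{235} - \frac{227}{2321} = \frac{1450663}{545435} \approx 2.6596$)
$z = \frac{1450663}{545435} \approx 2.6596$
$\frac{7 + k{\left(66,65 \right)}}{z - 3922} = \frac{7 + 2 \cdot 66}{\frac{1450663}{545435} - 3922} = \frac{7 + 132}{- \frac{2137745407}{545435}} = 139 \left(- \frac{545435}{2137745407}\right) = - \frac{75815465}{2137745407}$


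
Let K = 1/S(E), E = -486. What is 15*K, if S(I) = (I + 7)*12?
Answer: -5/1916 ≈ -0.0026096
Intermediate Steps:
S(I) = 84 + 12*I (S(I) = (7 + I)*12 = 84 + 12*I)
K = -1/5748 (K = 1/(84 + 12*(-486)) = 1/(84 - 5832) = 1/(-5748) = -1/5748 ≈ -0.00017397)
15*K = 15*(-1/5748) = -5/1916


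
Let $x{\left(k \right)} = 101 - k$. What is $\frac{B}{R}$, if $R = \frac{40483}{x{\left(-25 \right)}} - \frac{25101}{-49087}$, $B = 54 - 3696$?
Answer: $- \frac{22525631604}{1990351747} \approx -11.317$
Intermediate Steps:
$B = -3642$ ($B = 54 - 3696 = -3642$)
$R = \frac{1990351747}{6184962}$ ($R = \frac{40483}{101 - -25} - \frac{25101}{-49087} = \frac{40483}{101 + 25} - - \frac{25101}{49087} = \frac{40483}{126} + \frac{25101}{49087} = \frac{1990351747}{6184962} \approx 321.81$)
$\frac{B}{R} = - \frac{3642}{\frac{1990351747}{6184962}} = \left(-3642\right) \frac{6184962}{1990351747} = - \frac{22525631604}{1990351747}$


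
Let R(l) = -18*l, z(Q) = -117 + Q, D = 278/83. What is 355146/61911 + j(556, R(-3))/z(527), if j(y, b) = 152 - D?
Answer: 2141579383/351138555 ≈ 6.0990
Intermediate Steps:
D = 278/83 (D = 278*(1/83) = 278/83 ≈ 3.3494)
j(y, b) = 12338/83 (j(y, b) = 152 - 1*278/83 = 152 - 278/83 = 12338/83)
355146/61911 + j(556, R(-3))/z(527) = 355146/61911 + 12338/(83*(-117 + 527)) = 355146*(1/61911) + (12338/83)/410 = 118382/20637 + (12338/83)*(1/410) = 118382/20637 + 6169/17015 = 2141579383/351138555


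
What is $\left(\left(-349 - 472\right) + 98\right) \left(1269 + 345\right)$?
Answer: $-1166922$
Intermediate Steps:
$\left(\left(-349 - 472\right) + 98\right) \left(1269 + 345\right) = \left(-821 + 98\right) 1614 = \left(-723\right) 1614 = -1166922$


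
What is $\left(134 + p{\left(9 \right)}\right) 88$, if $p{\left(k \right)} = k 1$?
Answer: $12584$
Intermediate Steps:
$p{\left(k \right)} = k$
$\left(134 + p{\left(9 \right)}\right) 88 = \left(134 + 9\right) 88 = 143 \cdot 88 = 12584$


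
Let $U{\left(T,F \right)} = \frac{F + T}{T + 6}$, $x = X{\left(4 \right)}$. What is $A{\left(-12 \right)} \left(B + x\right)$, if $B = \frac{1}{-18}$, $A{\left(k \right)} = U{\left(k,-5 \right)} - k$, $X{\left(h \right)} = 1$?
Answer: $\frac{1513}{108} \approx 14.009$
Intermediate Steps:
$x = 1$
$U{\left(T,F \right)} = \frac{F + T}{6 + T}$
$A{\left(k \right)} = - k + \frac{-5 + k}{6 + k}$ ($A{\left(k \right)} = \frac{-5 + k}{6 + k} - k = - k + \frac{-5 + k}{6 + k}$)
$B = - \frac{1}{18} \approx -0.055556$
$A{\left(-12 \right)} \left(B + x\right) = \frac{-5 - 12 - - 12 \left(6 - 12\right)}{6 - 12} \left(- \frac{1}{18} + 1\right) = \frac{-5 - 12 - \left(-12\right) \left(-6\right)}{-6} \cdot \frac{17}{18} = - \frac{-5 - 12 - 72}{6} \cdot \frac{17}{18} = \left(- \frac{1}{6}\right) \left(-89\right) \frac{17}{18} = \frac{89}{6} \cdot \frac{17}{18} = \frac{1513}{108}$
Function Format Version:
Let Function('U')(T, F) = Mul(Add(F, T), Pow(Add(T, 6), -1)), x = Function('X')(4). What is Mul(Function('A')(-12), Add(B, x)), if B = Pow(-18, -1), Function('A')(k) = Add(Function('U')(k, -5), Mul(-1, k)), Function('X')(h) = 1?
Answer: Rational(1513, 108) ≈ 14.009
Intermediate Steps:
x = 1
Function('U')(T, F) = Mul(Pow(Add(6, T), -1), Add(F, T)) (Function('U')(T, F) = Mul(Add(F, T), Pow(Add(6, T), -1)) = Mul(Pow(Add(6, T), -1), Add(F, T)))
Function('A')(k) = Add(Mul(-1, k), Mul(Pow(Add(6, k), -1), Add(-5, k))) (Function('A')(k) = Add(Mul(Pow(Add(6, k), -1), Add(-5, k)), Mul(-1, k)) = Add(Mul(-1, k), Mul(Pow(Add(6, k), -1), Add(-5, k))))
B = Rational(-1, 18) ≈ -0.055556
Mul(Function('A')(-12), Add(B, x)) = Mul(Mul(Pow(Add(6, -12), -1), Add(-5, -12, Mul(-1, -12, Add(6, -12)))), Add(Rational(-1, 18), 1)) = Mul(Mul(Pow(-6, -1), Add(-5, -12, Mul(-1, -12, -6))), Rational(17, 18)) = Mul(Mul(Rational(-1, 6), Add(-5, -12, -72)), Rational(17, 18)) = Mul(Mul(Rational(-1, 6), -89), Rational(17, 18)) = Mul(Rational(89, 6), Rational(17, 18)) = Rational(1513, 108)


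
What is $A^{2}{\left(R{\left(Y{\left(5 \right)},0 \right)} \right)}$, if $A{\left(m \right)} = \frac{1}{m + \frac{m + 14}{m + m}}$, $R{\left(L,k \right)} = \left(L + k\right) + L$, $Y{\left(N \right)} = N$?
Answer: $\frac{25}{3136} \approx 0.0079719$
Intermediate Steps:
$R{\left(L,k \right)} = k + 2 L$
$A{\left(m \right)} = \frac{1}{m + \frac{14 + m}{2 m}}$
$A^{2}{\left(R{\left(Y{\left(5 \right)},0 \right)} \right)} = \left(\frac{2 \left(0 + 2 \cdot 5\right)}{14 + \left(0 + 2 \cdot 5\right) + 2 \left(0 + 2 \cdot 5\right)^{2}}\right)^{2} = \left(\frac{2 \left(0 + 10\right)}{14 + \left(0 + 10\right) + 2 \left(0 + 10\right)^{2}}\right)^{2} = \left(2 \cdot 10 \frac{1}{14 + 10 + 2 \cdot 10^{2}}\right)^{2} = \left(2 \cdot 10 \frac{1}{14 + 10 + 2 \cdot 100}\right)^{2} = \left(2 \cdot 10 \frac{1}{14 + 10 + 200}\right)^{2} = \left(2 \cdot 10 \cdot \frac{1}{224}\right)^{2} = \left(\frac{5}{56}\right)^{2} = \frac{25}{3136}$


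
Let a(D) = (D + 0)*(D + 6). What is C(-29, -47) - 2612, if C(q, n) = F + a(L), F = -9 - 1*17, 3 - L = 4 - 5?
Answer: -2598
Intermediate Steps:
L = 4 (L = 3 - (4 - 5) = 3 - 1*(-1) = 3 + 1 = 4)
F = -26 (F = -9 - 17 = -26)
a(D) = D*(6 + D)
C(q, n) = 14 (C(q, n) = -26 + 4*(6 + 4) = -26 + 4*10 = -26 + 40 = 14)
C(-29, -47) - 2612 = 14 - 2612 = -2598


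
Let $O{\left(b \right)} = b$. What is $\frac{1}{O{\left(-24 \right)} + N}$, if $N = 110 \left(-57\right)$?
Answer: $- \frac{1}{6294} \approx -0.00015888$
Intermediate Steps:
$N = -6270$
$\frac{1}{O{\left(-24 \right)} + N} = \frac{1}{-24 - 6270} = \frac{1}{-6294} = - \frac{1}{6294}$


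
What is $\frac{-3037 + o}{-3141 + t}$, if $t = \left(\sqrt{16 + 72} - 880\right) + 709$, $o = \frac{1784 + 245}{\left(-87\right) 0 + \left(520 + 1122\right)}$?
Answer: $\frac{1031838075}{1125719897} + \frac{4984725 \sqrt{22}}{9005759176} \approx 0.9192$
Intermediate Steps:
$o = \frac{2029}{1642}$ ($o = \frac{2029}{0 + 1642} = \frac{2029}{1642} \approx 1.2357$)
$t = -171 + 2 \sqrt{22}$ ($t = \left(\sqrt{88} - 880\right) + 709 = \left(2 \sqrt{22} - 880\right) + 709 = \left(-880 + 2 \sqrt{22}\right) + 709 = -171 + 2 \sqrt{22} \approx -161.62$)
$\frac{-3037 + o}{-3141 + t} = \frac{-3037 + \frac{2029}{1642}}{-3141 - \left(171 - 2 \sqrt{22}\right)} = - \frac{4984725}{1642 \left(-3312 + 2 \sqrt{22}\right)}$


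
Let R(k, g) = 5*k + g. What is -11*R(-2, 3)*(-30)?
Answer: -2310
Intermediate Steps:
R(k, g) = g + 5*k
-11*R(-2, 3)*(-30) = -11*(3 + 5*(-2))*(-30) = -11*(3 - 10)*(-30) = -11*(-7)*(-30) = 77*(-30) = -2310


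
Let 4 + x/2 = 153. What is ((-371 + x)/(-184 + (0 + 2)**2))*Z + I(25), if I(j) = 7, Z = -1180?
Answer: -4244/9 ≈ -471.56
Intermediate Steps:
x = 298 (x = -8 + 2*153 = -8 + 306 = 298)
((-371 + x)/(-184 + (0 + 2)**2))*Z + I(25) = ((-371 + 298)/(-184 + (0 + 2)**2))*(-1180) + 7 = -73/(-184 + 2**2)*(-1180) + 7 = -73/(-184 + 4)*(-1180) + 7 = -73/(-180)*(-1180) + 7 = -73*(-1/180)*(-1180) + 7 = (73/180)*(-1180) + 7 = -4307/9 + 7 = -4244/9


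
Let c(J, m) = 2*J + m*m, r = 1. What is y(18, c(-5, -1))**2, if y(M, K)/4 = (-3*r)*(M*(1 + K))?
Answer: 2985984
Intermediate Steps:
c(J, m) = m**2 + 2*J (c(J, m) = 2*J + m**2 = m**2 + 2*J)
y(M, K) = -12*M*(1 + K) (y(M, K) = 4*((-3*1)*(M*(1 + K))) = 4*(-3*M*(1 + K)) = -12*M*(1 + K))
y(18, c(-5, -1))**2 = (-12*18*(1 + ((-1)**2 + 2*(-5))))**2 = (-12*18*(1 + (1 - 10)))**2 = (-12*18*(1 - 9))**2 = (-12*18*(-8))**2 = 1728**2 = 2985984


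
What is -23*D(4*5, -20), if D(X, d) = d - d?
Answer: 0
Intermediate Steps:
D(X, d) = 0
-23*D(4*5, -20) = -23*0 = 0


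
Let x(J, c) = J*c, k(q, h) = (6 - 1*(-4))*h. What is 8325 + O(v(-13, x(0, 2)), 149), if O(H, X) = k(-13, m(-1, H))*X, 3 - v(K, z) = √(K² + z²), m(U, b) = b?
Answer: -6575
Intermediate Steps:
k(q, h) = 10*h (k(q, h) = (6 + 4)*h = 10*h)
v(K, z) = 3 - √(K² + z²)
O(H, X) = 10*H*X (O(H, X) = (10*H)*X = 10*H*X)
8325 + O(v(-13, x(0, 2)), 149) = 8325 + 10*(3 - √((-13)² + (0*2)²))*149 = 8325 + 10*(3 - √(169 + 0²))*149 = 8325 + 10*(3 - √(169 + 0))*149 = 8325 + 10*(3 - √169)*149 = 8325 + 10*(3 - 1*13)*149 = 8325 + 10*(3 - 13)*149 = 8325 + 10*(-10)*149 = 8325 - 14900 = -6575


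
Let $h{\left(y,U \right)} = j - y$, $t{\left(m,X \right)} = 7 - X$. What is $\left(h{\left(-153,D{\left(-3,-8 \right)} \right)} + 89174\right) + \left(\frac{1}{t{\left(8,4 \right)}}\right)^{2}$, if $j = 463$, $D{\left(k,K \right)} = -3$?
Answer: $\frac{808111}{9} \approx 89790.0$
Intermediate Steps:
$h{\left(y,U \right)} = 463 - y$
$\left(h{\left(-153,D{\left(-3,-8 \right)} \right)} + 89174\right) + \left(\frac{1}{t{\left(8,4 \right)}}\right)^{2} = \left(\left(463 - -153\right) + 89174\right) + \left(\frac{1}{7 - 4}\right)^{2} = \left(\left(463 + 153\right) + 89174\right) + \left(\frac{1}{7 - 4}\right)^{2} = \left(616 + 89174\right) + \left(\frac{1}{3}\right)^{2} = 89790 + \left(\frac{1}{3}\right)^{2} = 89790 + \frac{1}{9} = \frac{808111}{9}$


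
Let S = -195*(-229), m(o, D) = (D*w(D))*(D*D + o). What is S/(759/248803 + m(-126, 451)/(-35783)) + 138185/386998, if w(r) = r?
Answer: 57621231740433851585/180958382136976362952 ≈ 0.31842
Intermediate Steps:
m(o, D) = D²*(o + D²) (m(o, D) = (D*D)*(D*D + o) = D²*(D² + o) = D²*(o + D²))
S = 44655
S/(759/248803 + m(-126, 451)/(-35783)) + 138185/386998 = 44655/(759/248803 + (451²*(-126 + 451²))/(-35783)) + 138185/386998 = 44655/(759*(1/248803) + (203401*(-126 + 203401))*(-1/35783)) + 138185*(1/386998) = 44655/(759/248803 + (203401*203275)*(-1/35783)) + 138185/386998 = 44655/(759/248803 + 41346338275*(-1/35783)) + 138185/386998 = 44655/(759/248803 - 3758758025/3253) + 138185/386998 = 44655/(-935190270425048/809356159) + 138185/386998 = 44655*(-809356159/935190270425048) + 138185/386998 = -36141799280145/935190270425048 + 138185/386998 = 57621231740433851585/180958382136976362952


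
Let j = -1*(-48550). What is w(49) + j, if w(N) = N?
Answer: 48599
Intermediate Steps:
j = 48550
w(49) + j = 49 + 48550 = 48599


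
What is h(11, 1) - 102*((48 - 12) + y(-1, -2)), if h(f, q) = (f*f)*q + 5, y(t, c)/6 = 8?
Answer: -8442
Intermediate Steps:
y(t, c) = 48 (y(t, c) = 6*8 = 48)
h(f, q) = 5 + q*f**2 (h(f, q) = f**2*q + 5 = q*f**2 + 5 = 5 + q*f**2)
h(11, 1) - 102*((48 - 12) + y(-1, -2)) = (5 + 1*11**2) - 102*((48 - 12) + 48) = (5 + 1*121) - 102*(36 + 48) = (5 + 121) - 102*84 = 126 - 8568 = -8442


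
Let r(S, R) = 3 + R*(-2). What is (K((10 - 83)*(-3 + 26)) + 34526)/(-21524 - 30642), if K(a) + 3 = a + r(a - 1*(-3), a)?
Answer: -36205/52166 ≈ -0.69403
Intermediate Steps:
r(S, R) = 3 - 2*R
K(a) = -a (K(a) = -3 + (a + (3 - 2*a)) = -3 + (3 - a) = -a)
(K((10 - 83)*(-3 + 26)) + 34526)/(-21524 - 30642) = (-(10 - 83)*(-3 + 26) + 34526)/(-21524 - 30642) = (-(-73)*23 + 34526)/(-52166) = (-1*(-1679) + 34526)*(-1/52166) = (1679 + 34526)*(-1/52166) = 36205*(-1/52166) = -36205/52166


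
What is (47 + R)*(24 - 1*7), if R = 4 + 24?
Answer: 1275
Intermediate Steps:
R = 28
(47 + R)*(24 - 1*7) = (47 + 28)*(24 - 1*7) = 75*(24 - 7) = 75*17 = 1275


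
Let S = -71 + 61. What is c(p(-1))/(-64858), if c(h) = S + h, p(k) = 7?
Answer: 3/64858 ≈ 4.6255e-5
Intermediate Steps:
S = -10
c(h) = -10 + h
c(p(-1))/(-64858) = (-10 + 7)/(-64858) = -3*(-1/64858) = 3/64858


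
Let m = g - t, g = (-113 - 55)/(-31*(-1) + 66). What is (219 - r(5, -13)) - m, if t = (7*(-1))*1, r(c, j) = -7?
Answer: 21411/97 ≈ 220.73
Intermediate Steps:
t = -7 (t = -7*1 = -7)
g = -168/97 (g = -168/(31 + 66) = -168/97 ≈ -1.7320)
m = 511/97 (m = -168/97 - 1*(-7) = -168/97 + 7 = 511/97 ≈ 5.2680)
(219 - r(5, -13)) - m = (219 - 1*(-7)) - 1*511/97 = (219 + 7) - 511/97 = 226 - 511/97 = 21411/97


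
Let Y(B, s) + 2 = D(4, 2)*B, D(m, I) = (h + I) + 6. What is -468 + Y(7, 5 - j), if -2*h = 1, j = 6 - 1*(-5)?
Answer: -835/2 ≈ -417.50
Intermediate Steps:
j = 11 (j = 6 + 5 = 11)
h = -½ (h = -½*1 = -½ ≈ -0.50000)
D(m, I) = 11/2 + I (D(m, I) = (-½ + I) + 6 = 11/2 + I)
Y(B, s) = -2 + 15*B/2 (Y(B, s) = -2 + (11/2 + 2)*B = -2 + 15*B/2)
-468 + Y(7, 5 - j) = -468 + (-2 + (15/2)*7) = -468 + (-2 + 105/2) = -468 + 101/2 = -835/2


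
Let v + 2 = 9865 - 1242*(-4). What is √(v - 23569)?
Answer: I*√8738 ≈ 93.477*I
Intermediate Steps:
v = 14831 (v = -2 + (9865 - 1242*(-4)) = -2 + (9865 + 4968) = -2 + 14833 = 14831)
√(v - 23569) = √(14831 - 23569) = √(-8738) = I*√8738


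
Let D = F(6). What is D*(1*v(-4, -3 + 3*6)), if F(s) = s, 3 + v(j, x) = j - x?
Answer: -132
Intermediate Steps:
v(j, x) = -3 + j - x (v(j, x) = -3 + (j - x) = -3 + j - x)
D = 6
D*(1*v(-4, -3 + 3*6)) = 6*(1*(-3 - 4 - (-3 + 3*6))) = 6*(1*(-3 - 4 - (-3 + 18))) = 6*(1*(-3 - 4 - 1*15)) = 6*(1*(-3 - 4 - 15)) = 6*(1*(-22)) = 6*(-22) = -132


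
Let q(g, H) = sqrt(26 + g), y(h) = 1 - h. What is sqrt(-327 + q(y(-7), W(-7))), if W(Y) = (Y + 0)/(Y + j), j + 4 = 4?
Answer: sqrt(-327 + sqrt(34)) ≈ 17.921*I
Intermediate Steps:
j = 0 (j = -4 + 4 = 0)
W(Y) = 1 (W(Y) = (Y + 0)/(Y + 0) = Y/Y = 1)
sqrt(-327 + q(y(-7), W(-7))) = sqrt(-327 + sqrt(26 + (1 - 1*(-7)))) = sqrt(-327 + sqrt(26 + (1 + 7))) = sqrt(-327 + sqrt(26 + 8)) = sqrt(-327 + sqrt(34))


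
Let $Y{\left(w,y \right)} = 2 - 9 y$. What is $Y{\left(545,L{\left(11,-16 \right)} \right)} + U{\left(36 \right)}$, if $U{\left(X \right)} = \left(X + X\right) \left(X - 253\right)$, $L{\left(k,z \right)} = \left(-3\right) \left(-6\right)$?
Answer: $-15784$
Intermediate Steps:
$L{\left(k,z \right)} = 18$
$U{\left(X \right)} = 2 X \left(-253 + X\right)$
$Y{\left(545,L{\left(11,-16 \right)} \right)} + U{\left(36 \right)} = \left(2 - 162\right) + 2 \cdot 36 \left(-253 + 36\right) = \left(2 - 162\right) + 2 \cdot 36 \left(-217\right) = -160 - 15624 = -15784$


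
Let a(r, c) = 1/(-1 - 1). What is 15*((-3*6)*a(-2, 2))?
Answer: 135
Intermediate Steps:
a(r, c) = -½ (a(r, c) = 1/(-2) = -½)
15*((-3*6)*a(-2, 2)) = 15*(-3*6*(-½)) = 15*(-18*(-½)) = 15*9 = 135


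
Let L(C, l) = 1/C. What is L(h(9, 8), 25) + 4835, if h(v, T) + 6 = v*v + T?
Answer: 401306/83 ≈ 4835.0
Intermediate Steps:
h(v, T) = -6 + T + v**2 (h(v, T) = -6 + (v*v + T) = -6 + (v**2 + T) = -6 + (T + v**2) = -6 + T + v**2)
L(h(9, 8), 25) + 4835 = 1/(-6 + 8 + 9**2) + 4835 = 1/(-6 + 8 + 81) + 4835 = 1/83 + 4835 = 401306/83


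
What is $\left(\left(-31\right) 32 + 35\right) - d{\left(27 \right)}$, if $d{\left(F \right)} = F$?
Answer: $-984$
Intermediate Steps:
$\left(\left(-31\right) 32 + 35\right) - d{\left(27 \right)} = \left(\left(-31\right) 32 + 35\right) - 27 = \left(-992 + 35\right) - 27 = -957 - 27 = -984$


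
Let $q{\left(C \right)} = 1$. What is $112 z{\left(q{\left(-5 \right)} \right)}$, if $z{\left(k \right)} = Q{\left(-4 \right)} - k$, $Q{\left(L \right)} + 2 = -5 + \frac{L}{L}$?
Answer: $-784$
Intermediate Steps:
$Q{\left(L \right)} = -6$ ($Q{\left(L \right)} = -2 - \left(5 - \frac{L}{L}\right) = -2 + \left(-5 + 1\right) = -2 - 4 = -6$)
$z{\left(k \right)} = -6 - k$
$112 z{\left(q{\left(-5 \right)} \right)} = 112 \left(-6 - 1\right) = 112 \left(-7\right) = -784$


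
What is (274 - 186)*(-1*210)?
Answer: -18480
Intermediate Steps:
(274 - 186)*(-1*210) = 88*(-210) = -18480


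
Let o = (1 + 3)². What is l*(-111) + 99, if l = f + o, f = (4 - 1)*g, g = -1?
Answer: -1344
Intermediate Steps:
o = 16 (o = 4² = 16)
f = -3 (f = (4 - 1)*(-1) = 3*(-1) = -3)
l = 13 (l = -3 + 16 = 13)
l*(-111) + 99 = 13*(-111) + 99 = -1443 + 99 = -1344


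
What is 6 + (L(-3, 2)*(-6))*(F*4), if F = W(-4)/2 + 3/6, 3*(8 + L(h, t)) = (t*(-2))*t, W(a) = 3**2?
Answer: 1286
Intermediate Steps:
W(a) = 9
L(h, t) = -8 - 2*t**2/3 (L(h, t) = -8 + ((t*(-2))*t)/3 = -8 + ((-2*t)*t)/3 = -8 + (-2*t**2)/3 = -8 - 2*t**2/3)
F = 5 (F = 9/2 + 3/6 = 9*(1/2) + 3*(1/6) = 9/2 + 1/2 = 5)
6 + (L(-3, 2)*(-6))*(F*4) = 6 + ((-8 - 2/3*2**2)*(-6))*(5*4) = 6 + ((-8 - 2/3*4)*(-6))*20 = 6 + ((-8 - 8/3)*(-6))*20 = 6 - 32/3*(-6)*20 = 6 + 64*20 = 6 + 1280 = 1286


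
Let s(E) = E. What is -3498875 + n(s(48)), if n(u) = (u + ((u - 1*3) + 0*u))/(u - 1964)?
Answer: -6703844593/1916 ≈ -3.4989e+6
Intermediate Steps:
n(u) = (-3 + 2*u)/(-1964 + u) (n(u) = (u + ((u - 3) + 0))/(-1964 + u) = (u + ((-3 + u) + 0))/(-1964 + u) = (u + (-3 + u))/(-1964 + u) = (-3 + 2*u)/(-1964 + u))
-3498875 + n(s(48)) = -3498875 + (-3 + 2*48)/(-1964 + 48) = -3498875 + (-3 + 96)/(-1916) = -3498875 - 1/1916*93 = -3498875 - 93/1916 = -6703844593/1916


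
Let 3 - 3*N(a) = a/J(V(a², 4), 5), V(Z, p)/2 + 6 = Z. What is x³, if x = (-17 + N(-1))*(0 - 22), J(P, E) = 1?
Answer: 1105507304/27 ≈ 4.0945e+7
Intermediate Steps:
V(Z, p) = -12 + 2*Z
N(a) = 1 - a/3 (N(a) = 1 - a/(3*1) = 1 - a/3)
x = 1034/3 (x = (-17 + (1 - ⅓*(-1)))*(0 - 22) = (-17 + (1 + ⅓))*(-22) = (-17 + 4/3)*(-22) = -47/3*(-22) = 1034/3 ≈ 344.67)
x³ = (1034/3)³ = 1105507304/27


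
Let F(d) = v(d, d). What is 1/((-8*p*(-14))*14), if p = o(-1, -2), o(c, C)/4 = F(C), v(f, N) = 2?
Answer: 1/12544 ≈ 7.9719e-5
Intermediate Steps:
F(d) = 2
o(c, C) = 8 (o(c, C) = 4*2 = 8)
p = 8
1/((-8*p*(-14))*14) = 1/((-8*8*(-14))*14) = 1/(-64*(-14)*14) = 1/(896*14) = 1/12544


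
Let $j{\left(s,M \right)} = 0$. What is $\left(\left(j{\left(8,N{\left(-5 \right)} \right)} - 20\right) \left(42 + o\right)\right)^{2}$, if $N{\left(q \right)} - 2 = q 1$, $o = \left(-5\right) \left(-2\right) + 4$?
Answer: $1254400$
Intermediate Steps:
$o = 14$ ($o = 10 + 4 = 14$)
$N{\left(q \right)} = 2 + q$ ($N{\left(q \right)} = 2 + q 1 = 2 + q$)
$\left(\left(j{\left(8,N{\left(-5 \right)} \right)} - 20\right) \left(42 + o\right)\right)^{2} = \left(\left(0 - 20\right) \left(42 + 14\right)\right)^{2} = \left(\left(-20\right) 56\right)^{2} = \left(-1120\right)^{2} = 1254400$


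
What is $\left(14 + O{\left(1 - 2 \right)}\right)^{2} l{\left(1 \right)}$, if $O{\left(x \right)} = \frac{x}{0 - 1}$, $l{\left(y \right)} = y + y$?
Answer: $450$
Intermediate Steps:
$l{\left(y \right)} = 2 y$
$O{\left(x \right)} = - x$ ($O{\left(x \right)} = \frac{x}{-1} = x \left(-1\right) = - x$)
$\left(14 + O{\left(1 - 2 \right)}\right)^{2} l{\left(1 \right)} = \left(14 - \left(1 - 2\right)\right)^{2} \cdot 2 \cdot 1 = \left(14 - \left(1 - 2\right)\right)^{2} \cdot 2 = \left(14 - -1\right)^{2} \cdot 2 = \left(14 + 1\right)^{2} \cdot 2 = 15^{2} \cdot 2 = 225 \cdot 2 = 450$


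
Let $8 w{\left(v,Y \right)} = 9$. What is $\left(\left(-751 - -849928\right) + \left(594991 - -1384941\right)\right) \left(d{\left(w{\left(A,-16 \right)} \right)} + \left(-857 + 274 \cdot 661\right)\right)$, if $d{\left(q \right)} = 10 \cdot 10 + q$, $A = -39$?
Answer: $\frac{4082022357285}{8} \approx 5.1025 \cdot 10^{11}$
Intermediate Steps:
$w{\left(v,Y \right)} = \frac{9}{8}$ ($w{\left(v,Y \right)} = \frac{1}{8} \cdot 9 = \frac{9}{8}$)
$d{\left(q \right)} = 100 + q$
$\left(\left(-751 - -849928\right) + \left(594991 - -1384941\right)\right) \left(d{\left(w{\left(A,-16 \right)} \right)} + \left(-857 + 274 \cdot 661\right)\right) = \left(\left(-751 - -849928\right) + \left(594991 - -1384941\right)\right) \left(\left(100 + \frac{9}{8}\right) + \left(-857 + 274 \cdot 661\right)\right) = \left(\left(-751 + 849928\right) + \left(594991 + 1384941\right)\right) \left(\frac{809}{8} + \left(-857 + 181114\right)\right) = \left(849177 + 1979932\right) \left(\frac{809}{8} + 180257\right) = 2829109 \cdot \frac{1442865}{8} = \frac{4082022357285}{8}$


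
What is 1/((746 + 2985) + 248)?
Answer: 1/3979 ≈ 0.00025132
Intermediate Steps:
1/((746 + 2985) + 248) = 1/(3731 + 248) = 1/3979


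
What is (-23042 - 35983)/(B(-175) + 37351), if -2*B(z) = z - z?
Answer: -59025/37351 ≈ -1.5803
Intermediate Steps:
B(z) = 0 (B(z) = -(z - z)/2 = -½*0 = 0)
(-23042 - 35983)/(B(-175) + 37351) = (-23042 - 35983)/(0 + 37351) = -59025/37351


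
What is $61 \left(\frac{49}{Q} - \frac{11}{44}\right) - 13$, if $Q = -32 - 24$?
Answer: $- \frac{653}{8} \approx -81.625$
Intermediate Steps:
$Q = -56$
$61 \left(\frac{49}{Q} - \frac{11}{44}\right) - 13 = 61 \left(\frac{49}{-56} - \frac{11}{44}\right) - 13 = 61 \left(49 \left(- \frac{1}{56}\right) - \frac{1}{4}\right) - 13 = 61 \left(- \frac{7}{8} - \frac{1}{4}\right) - 13 = 61 \left(- \frac{9}{8}\right) - 13 = - \frac{549}{8} - 13 = - \frac{653}{8}$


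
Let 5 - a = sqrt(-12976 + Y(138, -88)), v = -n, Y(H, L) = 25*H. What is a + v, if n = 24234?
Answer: -24229 - I*sqrt(9526) ≈ -24229.0 - 97.601*I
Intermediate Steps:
v = -24234 (v = -1*24234 = -24234)
a = 5 - I*sqrt(9526) (a = 5 - sqrt(-12976 + 25*138) = 5 - sqrt(-12976 + 3450) = 5 - sqrt(-9526) = 5 - I*sqrt(9526) ≈ 5.0 - 97.601*I)
a + v = (5 - I*sqrt(9526)) - 24234 = -24229 - I*sqrt(9526)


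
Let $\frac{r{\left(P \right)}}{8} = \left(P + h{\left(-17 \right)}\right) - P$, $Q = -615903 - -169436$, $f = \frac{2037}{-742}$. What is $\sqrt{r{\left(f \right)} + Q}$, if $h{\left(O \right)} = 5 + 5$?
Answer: $i \sqrt{446387} \approx 668.12 i$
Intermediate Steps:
$h{\left(O \right)} = 10$
$f = - \frac{291}{106}$ ($f = 2037 \left(- \frac{1}{742}\right) = - \frac{291}{106} \approx -2.7453$)
$Q = -446467$ ($Q = -615903 + 169436 = -446467$)
$r{\left(P \right)} = 80$ ($r{\left(P \right)} = 8 \left(\left(P + 10\right) - P\right) = 8 \left(\left(10 + P\right) - P\right) = 8 \cdot 10 = 80$)
$\sqrt{r{\left(f \right)} + Q} = \sqrt{80 - 446467} = \sqrt{-446387} = i \sqrt{446387}$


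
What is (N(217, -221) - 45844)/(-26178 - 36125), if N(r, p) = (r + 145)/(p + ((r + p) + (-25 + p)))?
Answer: 21592886/29344713 ≈ 0.73584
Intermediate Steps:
N(r, p) = (145 + r)/(-25 + r + 3*p) (N(r, p) = (145 + r)/(p + ((p + r) + (-25 + p))) = (145 + r)/(p + (-25 + r + 2*p)) = (145 + r)/(-25 + r + 3*p))
(N(217, -221) - 45844)/(-26178 - 36125) = ((145 + 217)/(-25 + 217 + 3*(-221)) - 45844)/(-26178 - 36125) = (362/(-25 + 217 - 663) - 45844)/(-62303) = (362/(-471) - 45844)*(-1/62303) = (-1/471*362 - 45844)*(-1/62303) = (-362/471 - 45844)*(-1/62303) = -21592886/471*(-1/62303) = 21592886/29344713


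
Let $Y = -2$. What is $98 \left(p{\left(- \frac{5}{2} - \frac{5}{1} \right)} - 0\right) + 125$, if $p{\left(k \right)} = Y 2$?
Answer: $-267$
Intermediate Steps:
$p{\left(k \right)} = -4$ ($p{\left(k \right)} = \left(-2\right) 2 = -4$)
$98 \left(p{\left(- \frac{5}{2} - \frac{5}{1} \right)} - 0\right) + 125 = 98 \left(-4 - 0\right) + 125 = 98 \left(-4 + 0\right) + 125 = 98 \left(-4\right) + 125 = -392 + 125 = -267$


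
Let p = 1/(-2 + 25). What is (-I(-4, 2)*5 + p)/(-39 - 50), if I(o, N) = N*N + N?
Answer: 689/2047 ≈ 0.33659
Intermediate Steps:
I(o, N) = N + N**2 (I(o, N) = N**2 + N = N + N**2)
p = 1/23 ≈ 0.043478
(-I(-4, 2)*5 + p)/(-39 - 50) = (-2*(1 + 2)*5 + 1/23)/(-39 - 50) = (-2*3*5 + 1/23)/(-89) = (-1*6*5 + 1/23)*(-1/89) = (-6*5 + 1/23)*(-1/89) = (-30 + 1/23)*(-1/89) = -689/23*(-1/89) = 689/2047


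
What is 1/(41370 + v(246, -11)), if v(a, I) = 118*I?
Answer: 1/40072 ≈ 2.4955e-5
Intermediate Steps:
1/(41370 + v(246, -11)) = 1/(41370 + 118*(-11)) = 1/(41370 - 1298) = 1/40072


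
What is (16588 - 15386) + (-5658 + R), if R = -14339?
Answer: -18795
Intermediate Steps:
(16588 - 15386) + (-5658 + R) = (16588 - 15386) + (-5658 - 14339) = 1202 - 19997 = -18795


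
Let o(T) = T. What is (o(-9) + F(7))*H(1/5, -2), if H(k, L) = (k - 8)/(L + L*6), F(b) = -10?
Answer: -741/70 ≈ -10.586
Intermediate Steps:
H(k, L) = (-8 + k)/(7*L) (H(k, L) = (-8 + k)/(L + 6*L) = (-8 + k)/((7*L)) = (-8 + k)*(1/(7*L)) = (-8 + k)/(7*L))
(o(-9) + F(7))*H(1/5, -2) = (-9 - 10)*((⅐)*(-8 + 1/5)/(-2)) = -19*(-1)*(-8 + ⅕)/(7*2) = -19*(-1)*(-39)/(7*2*5) = -19*39/70 = -741/70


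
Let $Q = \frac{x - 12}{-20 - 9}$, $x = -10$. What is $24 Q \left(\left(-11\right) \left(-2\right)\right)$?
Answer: $\frac{11616}{29} \approx 400.55$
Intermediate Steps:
$Q = \frac{22}{29}$ ($Q = \frac{-10 - 12}{-20 - 9} = - \frac{22}{-29} = \left(-22\right) \left(- \frac{1}{29}\right) = \frac{22}{29} \approx 0.75862$)
$24 Q \left(\left(-11\right) \left(-2\right)\right) = 24 \cdot \frac{22}{29} \left(\left(-11\right) \left(-2\right)\right) = \frac{528}{29} \cdot 22 = \frac{11616}{29}$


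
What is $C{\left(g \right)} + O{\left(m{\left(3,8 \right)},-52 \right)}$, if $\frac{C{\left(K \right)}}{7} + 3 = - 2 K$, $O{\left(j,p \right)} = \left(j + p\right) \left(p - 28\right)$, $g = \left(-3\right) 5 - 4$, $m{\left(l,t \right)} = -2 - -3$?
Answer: $4325$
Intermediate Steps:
$m{\left(l,t \right)} = 1$ ($m{\left(l,t \right)} = -2 + 3 = 1$)
$g = -19$ ($g = -15 - 4 = -19$)
$O{\left(j,p \right)} = \left(-28 + p\right) \left(j + p\right)$ ($O{\left(j,p \right)} = \left(j + p\right) \left(-28 + p\right) = \left(-28 + p\right) \left(j + p\right)$)
$C{\left(K \right)} = -21 - 14 K$ ($C{\left(K \right)} = -21 + 7 \left(- 2 K\right) = -21 - 14 K$)
$C{\left(g \right)} + O{\left(m{\left(3,8 \right)},-52 \right)} = \left(-21 - -266\right) + \left(\left(-52\right)^{2} - 28 - -1456 + 1 \left(-52\right)\right) = \left(-21 + 266\right) + \left(2704 - 28 + 1456 - 52\right) = 245 + 4080 = 4325$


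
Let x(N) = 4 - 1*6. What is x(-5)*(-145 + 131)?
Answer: 28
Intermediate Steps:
x(N) = -2 (x(N) = 4 - 6 = -2)
x(-5)*(-145 + 131) = -2*(-145 + 131) = -2*(-14) = 28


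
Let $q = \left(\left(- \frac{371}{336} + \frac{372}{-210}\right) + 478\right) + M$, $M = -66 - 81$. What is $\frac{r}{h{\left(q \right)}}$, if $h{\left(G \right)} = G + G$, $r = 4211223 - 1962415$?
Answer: $\frac{1888998720}{551249} \approx 3426.8$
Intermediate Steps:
$r = 2248808$
$M = -147$ ($M = -66 + \left(-190 + 109\right) = -66 - 81 = -147$)
$q = \frac{551249}{1680}$ ($q = \left(\left(- \frac{371}{336} + \frac{372}{-210}\right) + 478\right) - 147 = \left(\left(\left(-371\right) \frac{1}{336} + 372 \left(- \frac{1}{210}\right)\right) + 478\right) - 147 = \left(\left(- \frac{53}{48} - \frac{62}{35}\right) + 478\right) - 147 = \left(- \frac{4831}{1680} + 478\right) - 147 = \frac{798209}{1680} - 147 = \frac{551249}{1680} \approx 328.12$)
$h{\left(G \right)} = 2 G$
$\frac{r}{h{\left(q \right)}} = \frac{2248808}{2 \cdot \frac{551249}{1680}} = \frac{2248808}{\frac{551249}{840}} = 2248808 \cdot \frac{840}{551249} = \frac{1888998720}{551249}$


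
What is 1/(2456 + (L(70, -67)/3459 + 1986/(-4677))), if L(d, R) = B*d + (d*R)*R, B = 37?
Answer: 5392581/13735811458 ≈ 0.00039259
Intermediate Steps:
L(d, R) = 37*d + d*R**2 (L(d, R) = 37*d + (d*R)*R = 37*d + (R*d)*R = 37*d + d*R**2)
1/(2456 + (L(70, -67)/3459 + 1986/(-4677))) = 1/(2456 + ((70*(37 + (-67)**2))/3459 + 1986/(-4677))) = 1/(2456 + ((70*(37 + 4489))*(1/3459) + 1986*(-1/4677))) = 1/(2456 + ((70*4526)*(1/3459) - 662/1559)) = 1/(2456 + (316820*(1/3459) - 662/1559)) = 1/(2456 + (316820/3459 - 662/1559)) = 1/(2456 + 491632522/5392581) = 1/(13735811458/5392581) = 5392581/13735811458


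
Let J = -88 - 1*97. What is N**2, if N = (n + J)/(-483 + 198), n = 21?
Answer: 26896/81225 ≈ 0.33113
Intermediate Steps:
J = -185 (J = -88 - 97 = -185)
N = 164/285 (N = (21 - 185)/(-483 + 198) = -164/(-285) = -164*(-1/285) = 164/285 ≈ 0.57544)
N**2 = (164/285)**2 = 26896/81225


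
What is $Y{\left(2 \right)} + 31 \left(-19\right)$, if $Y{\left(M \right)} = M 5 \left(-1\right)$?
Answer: $-599$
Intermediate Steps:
$Y{\left(M \right)} = - 5 M$ ($Y{\left(M \right)} = 5 M \left(-1\right) = - 5 M$)
$Y{\left(2 \right)} + 31 \left(-19\right) = \left(-5\right) 2 + 31 \left(-19\right) = -10 - 589 = -599$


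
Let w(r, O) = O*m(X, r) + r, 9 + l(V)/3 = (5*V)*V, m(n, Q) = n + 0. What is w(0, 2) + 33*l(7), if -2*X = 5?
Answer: 23359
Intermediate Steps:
X = -5/2 (X = -1/2*5 = -5/2 ≈ -2.5000)
m(n, Q) = n
l(V) = -27 + 15*V**2 (l(V) = -27 + 3*((5*V)*V) = -27 + 3*(5*V**2) = -27 + 15*V**2)
w(r, O) = r - 5*O/2 (w(r, O) = O*(-5/2) + r = -5*O/2 + r = r - 5*O/2)
w(0, 2) + 33*l(7) = (0 - 5/2*2) + 33*(-27 + 15*7**2) = (0 - 5) + 33*(-27 + 15*49) = -5 + 33*(-27 + 735) = -5 + 33*708 = -5 + 23364 = 23359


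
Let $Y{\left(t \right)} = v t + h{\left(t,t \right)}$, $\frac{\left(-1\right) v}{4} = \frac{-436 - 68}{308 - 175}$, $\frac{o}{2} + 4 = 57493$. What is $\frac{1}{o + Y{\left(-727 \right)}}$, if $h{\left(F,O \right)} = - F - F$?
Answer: $\frac{19}{2002832} \approx 9.4866 \cdot 10^{-6}$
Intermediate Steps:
$h{\left(F,O \right)} = - 2 F$
$o = 114978$ ($o = -8 + 2 \cdot 57493 = -8 + 114986 = 114978$)
$v = \frac{288}{19}$ ($v = - 4 \frac{-436 - 68}{308 - 175} = - 4 \left(- \frac{504}{133}\right) = - 4 \left(\left(-504\right) \frac{1}{133}\right) = \left(-4\right) \left(- \frac{72}{19}\right) = \frac{288}{19} \approx 15.158$)
$Y{\left(t \right)} = \frac{250 t}{19}$ ($Y{\left(t \right)} = \frac{288 t}{19} - 2 t = \frac{250 t}{19}$)
$\frac{1}{o + Y{\left(-727 \right)}} = \frac{1}{114978 + \frac{250}{19} \left(-727\right)} = \frac{1}{114978 - \frac{181750}{19}} = \frac{1}{\frac{2002832}{19}} = \frac{19}{2002832}$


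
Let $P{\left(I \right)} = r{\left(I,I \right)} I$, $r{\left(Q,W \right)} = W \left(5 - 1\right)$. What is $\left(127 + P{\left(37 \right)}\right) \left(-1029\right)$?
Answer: $-5765487$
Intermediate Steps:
$r{\left(Q,W \right)} = 4 W$ ($r{\left(Q,W \right)} = W 4 = 4 W$)
$P{\left(I \right)} = 4 I^{2}$ ($P{\left(I \right)} = 4 I I = 4 I^{2}$)
$\left(127 + P{\left(37 \right)}\right) \left(-1029\right) = \left(127 + 4 \cdot 37^{2}\right) \left(-1029\right) = \left(127 + 4 \cdot 1369\right) \left(-1029\right) = \left(127 + 5476\right) \left(-1029\right) = 5603 \left(-1029\right) = -5765487$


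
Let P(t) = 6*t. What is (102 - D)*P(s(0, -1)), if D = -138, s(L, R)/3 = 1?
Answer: 4320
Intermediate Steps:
s(L, R) = 3 (s(L, R) = 3*1 = 3)
(102 - D)*P(s(0, -1)) = (102 - 1*(-138))*(6*3) = (102 + 138)*18 = 240*18 = 4320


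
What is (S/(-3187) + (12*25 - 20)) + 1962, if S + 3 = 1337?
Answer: 7143920/3187 ≈ 2241.6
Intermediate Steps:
S = 1334 (S = -3 + 1337 = 1334)
(S/(-3187) + (12*25 - 20)) + 1962 = (1334/(-3187) + (12*25 - 20)) + 1962 = (1334*(-1/3187) + (300 - 20)) + 1962 = (-1334/3187 + 280) + 1962 = 891026/3187 + 1962 = 7143920/3187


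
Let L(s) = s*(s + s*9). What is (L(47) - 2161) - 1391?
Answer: 18538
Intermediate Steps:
L(s) = 10*s**2 (L(s) = s*(s + 9*s) = s*(10*s) = 10*s**2)
(L(47) - 2161) - 1391 = (10*47**2 - 2161) - 1391 = (10*2209 - 2161) - 1391 = (22090 - 2161) - 1391 = 19929 - 1391 = 18538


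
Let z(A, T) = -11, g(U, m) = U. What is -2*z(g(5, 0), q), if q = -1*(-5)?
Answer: 22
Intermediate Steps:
q = 5
-2*z(g(5, 0), q) = -2*(-11) = 22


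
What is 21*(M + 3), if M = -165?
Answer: -3402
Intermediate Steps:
21*(M + 3) = 21*(-165 + 3) = 21*(-162) = -3402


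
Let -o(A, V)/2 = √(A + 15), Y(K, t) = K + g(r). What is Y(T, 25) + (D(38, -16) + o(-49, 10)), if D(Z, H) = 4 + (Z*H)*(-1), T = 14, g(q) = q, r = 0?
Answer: 626 - 2*I*√34 ≈ 626.0 - 11.662*I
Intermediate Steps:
Y(K, t) = K (Y(K, t) = K + 0 = K)
D(Z, H) = 4 - H*Z (D(Z, H) = 4 + (H*Z)*(-1) = 4 - H*Z)
o(A, V) = -2*√(15 + A) (o(A, V) = -2*√(A + 15) = -2*√(15 + A))
Y(T, 25) + (D(38, -16) + o(-49, 10)) = 14 + ((4 - 1*(-16)*38) - 2*√(15 - 49)) = 14 + ((4 + 608) - 2*I*√34) = 14 + (612 - 2*I*√34) = 626 - 2*I*√34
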